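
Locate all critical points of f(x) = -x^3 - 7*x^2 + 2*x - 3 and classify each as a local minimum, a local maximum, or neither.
f'(x) = -3*x^2 - 14*x + 2

Solve f'(x) = 0:
  3*x^2 + 14*x - 2 = 0 has no rational roots; quadratic formula: x = (-14 ± √220)/6.
  ⇒ x = -sqrt(55)/3 - 7/3 ≈ -4.8054, -7/3 + sqrt(55)/3 ≈ 0.1387

f''(x) = -6*x - 14
Second-derivative test at each critical point:
  f''(-4.8054) = 14.8324 > 0 → local minimum
  f''(0.1387) = -14.8324 < 0 → local maximum

Critical points: x = -sqrt(55)/3 - 7/3 ≈ -4.8054 (local minimum); x = -7/3 + sqrt(55)/3 ≈ 0.1387 (local maximum)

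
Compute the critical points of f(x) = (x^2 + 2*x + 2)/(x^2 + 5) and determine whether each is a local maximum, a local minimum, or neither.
f'(x) = 2*(-x^2 + 3*x + 5)/(x^4 + 10*x^2 + 25)

Solve f'(x) = 0:
  f'(x) = -2*(x^2 - 3*x - 5)/(x^2 + 5)^2; the denominator is positive wherever f is defined, so f'(x) = 0 ⇔ -2*x^2 + 6*x + 10 = 0.
  Factor: -2*x^2 + 6*x + 10 = -2*(x^2 - 3*x - 5); x^2 - 3*x - 5 = 0 has no rational roots; quadratic formula: x = (3 ± √29)/2.
  ⇒ x = 3/2 - sqrt(29)/2 ≈ -1.1926, 3/2 + sqrt(29)/2 ≈ 4.1926

f''(x) = 2*(2*x^3 - 9*x^2 - 30*x + 15)/(x^6 + 15*x^4 + 75*x^2 + 125)
Second-derivative test at each critical point:
  f''(-1.1926) = 0.2611 > 0 → local minimum
  f''(4.1926) = -0.0211 < 0 → local maximum

Critical points: x = 3/2 - sqrt(29)/2 ≈ -1.1926 (local minimum); x = 3/2 + sqrt(29)/2 ≈ 4.1926 (local maximum)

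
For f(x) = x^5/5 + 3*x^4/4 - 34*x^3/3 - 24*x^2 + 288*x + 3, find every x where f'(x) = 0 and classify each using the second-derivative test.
f'(x) = x^4 + 3*x^3 - 34*x^2 - 48*x + 288

Solve f'(x) = 0:
  Factor: x^4 + 3*x^3 - 34*x^2 - 48*x + 288 = (x - 4)*(x - 3)*(x + 4)*(x + 6) = 0.
  ⇒ x = -6, -4, 3, 4

f''(x) = 4*x^3 + 9*x^2 - 68*x - 48
Second-derivative test at each critical point:
  f''(-6) = -180 < 0 → local maximum
  f''(-4) = 112 > 0 → local minimum
  f''(3) = -63 < 0 → local maximum
  f''(4) = 80 > 0 → local minimum

Critical points: x = -6 (local maximum); x = -4 (local minimum); x = 3 (local maximum); x = 4 (local minimum)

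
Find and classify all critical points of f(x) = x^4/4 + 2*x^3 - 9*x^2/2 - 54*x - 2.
f'(x) = x^3 + 6*x^2 - 9*x - 54

Solve f'(x) = 0:
  Factor: x^3 + 6*x^2 - 9*x - 54 = (x - 3)*(x + 3)*(x + 6) = 0.
  ⇒ x = -6, -3, 3

f''(x) = 3*x^2 + 12*x - 9
Second-derivative test at each critical point:
  f''(-6) = 27 > 0 → local minimum
  f''(-3) = -18 < 0 → local maximum
  f''(3) = 54 > 0 → local minimum

Critical points: x = -6 (local minimum); x = -3 (local maximum); x = 3 (local minimum)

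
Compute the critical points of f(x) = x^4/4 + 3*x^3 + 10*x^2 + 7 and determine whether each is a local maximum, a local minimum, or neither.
f'(x) = x*(x^2 + 9*x + 20)

Solve f'(x) = 0:
  Factor: x^3 + 9*x^2 + 20*x = x*(x + 4)*(x + 5) = 0.
  ⇒ x = -5, -4, 0

f''(x) = 3*x^2 + 18*x + 20
Second-derivative test at each critical point:
  f''(-5) = 5 > 0 → local minimum
  f''(-4) = -4 < 0 → local maximum
  f''(0) = 20 > 0 → local minimum

Critical points: x = -5 (local minimum); x = -4 (local maximum); x = 0 (local minimum)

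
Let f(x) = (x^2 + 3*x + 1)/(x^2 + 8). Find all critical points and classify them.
f'(x) = (-3*x^2 + 14*x + 24)/(x^4 + 16*x^2 + 64)

Solve f'(x) = 0:
  f'(x) = -(x - 6)*(3*x + 4)/(x^2 + 8)^2; the denominator is positive wherever f is defined, so f'(x) = 0 ⇔ -3*x^2 + 14*x + 24 = 0.
  Factor: -3*x^2 + 14*x + 24 = -(x - 6)*(3*x + 4) = 0.
  ⇒ x = -4/3, 6

f''(x) = 2*(3*x^3 - 21*x^2 - 72*x + 56)/(x^6 + 24*x^4 + 192*x^2 + 512)
Second-derivative test at each critical point:
  f''(-4/3) = 81/352 > 0 → local minimum
  f''(6) = -1/88 < 0 → local maximum

Critical points: x = -4/3 (local minimum); x = 6 (local maximum)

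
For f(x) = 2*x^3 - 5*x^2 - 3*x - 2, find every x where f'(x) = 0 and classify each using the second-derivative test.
f'(x) = 6*x^2 - 10*x - 3

Solve f'(x) = 0:
  6*x^2 - 10*x - 3 = 0 has no rational roots; quadratic formula: x = (10 ± √172)/12.
  ⇒ x = 5/6 - sqrt(43)/6 ≈ -0.2596, 5/6 + sqrt(43)/6 ≈ 1.9262

f''(x) = 12*x - 10
Second-derivative test at each critical point:
  f''(-0.2596) = -13.1149 < 0 → local maximum
  f''(1.9262) = 13.1149 > 0 → local minimum

Critical points: x = 5/6 - sqrt(43)/6 ≈ -0.2596 (local maximum); x = 5/6 + sqrt(43)/6 ≈ 1.9262 (local minimum)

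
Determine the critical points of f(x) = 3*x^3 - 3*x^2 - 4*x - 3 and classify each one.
f'(x) = 9*x^2 - 6*x - 4

Solve f'(x) = 0:
  9*x^2 - 6*x - 4 = 0 has no rational roots; quadratic formula: x = (6 ± √180)/18.
  ⇒ x = 1/3 - sqrt(5)/3 ≈ -0.4120, 1/3 + sqrt(5)/3 ≈ 1.0787

f''(x) = 18*x - 6
Second-derivative test at each critical point:
  f''(-0.4120) = -13.4164 < 0 → local maximum
  f''(1.0787) = 13.4164 > 0 → local minimum

Critical points: x = 1/3 - sqrt(5)/3 ≈ -0.4120 (local maximum); x = 1/3 + sqrt(5)/3 ≈ 1.0787 (local minimum)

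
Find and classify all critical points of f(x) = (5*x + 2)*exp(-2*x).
f'(x) = (1 - 10*x)*exp(-2*x)

Solve f'(x) = 0:
  f'(x) = (1 - 10*x)·exp(-2*x) and exp(-2*x) > 0 for every x, so f'(x) = 0 ⇔ 1 - 10*x = 0.
  1 - 10*x = 0.
  ⇒ x = 1/10

f''(x) = 4*(5*x - 3)*exp(-2*x)
Second-derivative test at each critical point:
  f''(1/10) = -8.1873 < 0 → local maximum

Critical points: x = 1/10 (local maximum)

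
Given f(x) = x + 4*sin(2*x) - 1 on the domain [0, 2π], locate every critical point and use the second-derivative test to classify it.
f'(x) = 8*cos(2*x) + 1

Solve f'(x) = 0 on [0, 2π]:
  f'(x) = 0 ⇔ cos(2*x) = -1/8, i.e. 2*x = ±arccos(-1/8) + 2nπ; keep the solutions lying in [0, 2π].
  ⇒ x = acos(-1/8)/2 ≈ 0.8481, pi - acos(-1/8)/2 ≈ 2.2935, acos(-1/8)/2 + pi ≈ 3.9897, -acos(-1/8)/2 + 2*pi ≈ 5.4351

f''(x) = -16*sin(2*x)
Second-derivative test at each critical point:
  f''(0.8481) = -15.8745 < 0 → local maximum
  f''(2.2935) = 15.8745 > 0 → local minimum
  f''(3.9897) = -15.8745 < 0 → local maximum
  f''(5.4351) = 15.8745 > 0 → local minimum

Critical points: x = acos(-1/8)/2 ≈ 0.8481 (local maximum); x = pi - acos(-1/8)/2 ≈ 2.2935 (local minimum); x = acos(-1/8)/2 + pi ≈ 3.9897 (local maximum); x = -acos(-1/8)/2 + 2*pi ≈ 5.4351 (local minimum)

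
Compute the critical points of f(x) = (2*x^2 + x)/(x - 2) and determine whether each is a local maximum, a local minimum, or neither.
f'(x) = 2*(x^2 - 4*x - 1)/(x^2 - 4*x + 4)

Solve f'(x) = 0:
  f'(x) = 2*(x^2 - 4*x - 1)/(x - 2)^2; the denominator is positive wherever f is defined, so f'(x) = 0 ⇔ 2*x^2 - 8*x - 2 = 0.
  Factor: 2*x^2 - 8*x - 2 = 2*(x^2 - 4*x - 1); x^2 - 4*x - 1 = 0 has no rational roots; quadratic formula: x = (4 ± √20)/2.
  ⇒ x = 2 - sqrt(5) ≈ -0.2361, 2 + sqrt(5) ≈ 4.2361

f''(x) = 20/(x^3 - 6*x^2 + 12*x - 8)
Second-derivative test at each critical point:
  f''(-0.2361) = -1.7889 < 0 → local maximum
  f''(4.2361) = 1.7889 > 0 → local minimum

Critical points: x = 2 - sqrt(5) ≈ -0.2361 (local maximum); x = 2 + sqrt(5) ≈ 4.2361 (local minimum)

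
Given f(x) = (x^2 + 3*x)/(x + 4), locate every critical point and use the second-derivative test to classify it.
f'(x) = (x^2 + 8*x + 12)/(x^2 + 8*x + 16)

Solve f'(x) = 0:
  f'(x) = (x + 2)*(x + 6)/(x + 4)^2; the denominator is positive wherever f is defined, so f'(x) = 0 ⇔ x^2 + 8*x + 12 = 0.
  Factor: x^2 + 8*x + 12 = (x + 2)*(x + 6) = 0.
  ⇒ x = -6, -2

f''(x) = 8/(x^3 + 12*x^2 + 48*x + 64)
Second-derivative test at each critical point:
  f''(-6) = -1 < 0 → local maximum
  f''(-2) = 1 > 0 → local minimum

Critical points: x = -6 (local maximum); x = -2 (local minimum)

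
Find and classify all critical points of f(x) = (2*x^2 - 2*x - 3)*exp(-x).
f'(x) = (-2*x^2 + 6*x + 1)*exp(-x)

Solve f'(x) = 0:
  f'(x) = (-2*x^2 + 6*x + 1)·exp(-x) and exp(-x) > 0 for every x, so f'(x) = 0 ⇔ -2*x^2 + 6*x + 1 = 0.
  2*x^2 - 6*x - 1 = 0 has no rational roots; quadratic formula: x = (6 ± √44)/4.
  ⇒ x = 3/2 - sqrt(11)/2 ≈ -0.1583, 3/2 + sqrt(11)/2 ≈ 3.1583

f''(x) = (2*x^2 - 10*x + 5)*exp(-x)
Second-derivative test at each critical point:
  f''(-0.1583) = 7.7711 > 0 → local minimum
  f''(3.1583) = -0.2819 < 0 → local maximum

Critical points: x = 3/2 - sqrt(11)/2 ≈ -0.1583 (local minimum); x = 3/2 + sqrt(11)/2 ≈ 3.1583 (local maximum)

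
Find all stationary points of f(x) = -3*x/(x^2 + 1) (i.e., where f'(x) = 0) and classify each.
f'(x) = 3*(x^2 - 1)/(x^2 + 1)^2

Solve f'(x) = 0:
  f'(x) = 3*(x - 1)*(x + 1)/(x^2 + 1)^2; the denominator is positive wherever f is defined, so f'(x) = 0 ⇔ 3*x^2 - 3 = 0.
  Factor: 3*x^2 - 3 = 3*(x - 1)*(x + 1) = 0.
  ⇒ x = -1, 1

f''(x) = 6*x*(3 - x^2)/(x^2 + 1)^3
Second-derivative test at each critical point:
  f''(-1) = -3/2 < 0 → local maximum
  f''(1) = 3/2 > 0 → local minimum

Critical points: x = -1 (local maximum); x = 1 (local minimum)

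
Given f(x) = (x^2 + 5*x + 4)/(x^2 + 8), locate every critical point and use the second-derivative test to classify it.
f'(x) = (-5*x^2 + 8*x + 40)/(x^4 + 16*x^2 + 64)

Solve f'(x) = 0:
  f'(x) = -(5*x^2 - 8*x - 40)/(x^2 + 8)^2; the denominator is positive wherever f is defined, so f'(x) = 0 ⇔ -5*x^2 + 8*x + 40 = 0.
  5*x^2 - 8*x - 40 = 0 has no rational roots; quadratic formula: x = (8 ± √864)/10.
  ⇒ x = 4/5 - 6*sqrt(6)/5 ≈ -2.1394, 4/5 + 6*sqrt(6)/5 ≈ 3.7394

f''(x) = 2*(5*x^3 - 12*x^2 - 120*x + 32)/(x^6 + 24*x^4 + 192*x^2 + 512)
Second-derivative test at each critical point:
  f''(-2.1394) = 0.1858 > 0 → local minimum
  f''(3.7394) = -0.0608 < 0 → local maximum

Critical points: x = 4/5 - 6*sqrt(6)/5 ≈ -2.1394 (local minimum); x = 4/5 + 6*sqrt(6)/5 ≈ 3.7394 (local maximum)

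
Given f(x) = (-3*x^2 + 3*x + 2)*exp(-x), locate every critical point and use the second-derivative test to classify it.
f'(x) = (3*x^2 - 9*x + 1)*exp(-x)

Solve f'(x) = 0:
  f'(x) = (3*x^2 - 9*x + 1)·exp(-x) and exp(-x) > 0 for every x, so f'(x) = 0 ⇔ 3*x^2 - 9*x + 1 = 0.
  3*x^2 - 9*x + 1 = 0 has no rational roots; quadratic formula: x = (9 ± √69)/6.
  ⇒ x = 3/2 - sqrt(69)/6 ≈ 0.1156, sqrt(69)/6 + 3/2 ≈ 2.8844

f''(x) = (-3*x^2 + 15*x - 10)*exp(-x)
Second-derivative test at each critical point:
  f''(0.1156) = -7.4001 < 0 → local maximum
  f''(2.8844) = 0.4642 > 0 → local minimum

Critical points: x = 3/2 - sqrt(69)/6 ≈ 0.1156 (local maximum); x = sqrt(69)/6 + 3/2 ≈ 2.8844 (local minimum)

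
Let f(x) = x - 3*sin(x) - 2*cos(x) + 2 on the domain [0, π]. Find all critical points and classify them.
f'(x) = 2*sin(x) - 3*cos(x) + 1

Solve f'(x) = 0 on [0, π]:
  f'(x) = 0 ⇔ 2*sin(x) - 3*cos(x) = -1. Write the left side as R·cos(x + φ) with R = √((-3)² + (-2)²) = sqrt(13), cos φ = -3*sqrt(13)/13, sin φ = -2*sqrt(13)/13; then cos(x + φ) = -sqrt(13)/13. Solve for x and keep the solutions lying in [0, π].
  ⇒ x = atan((-2 + 6*sqrt(3))/(3 + 4*sqrt(3))) ≈ 0.7018

f''(x) = 3*sin(x) + 2*cos(x)
Second-derivative test at each critical point:
  f''(0.7018) = 3.4641 > 0 → local minimum

Critical points: x = atan((-2 + 6*sqrt(3))/(3 + 4*sqrt(3))) ≈ 0.7018 (local minimum)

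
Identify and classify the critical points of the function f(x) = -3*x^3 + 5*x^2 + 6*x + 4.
f'(x) = -9*x^2 + 10*x + 6

Solve f'(x) = 0:
  9*x^2 - 10*x - 6 = 0 has no rational roots; quadratic formula: x = (10 ± √316)/18.
  ⇒ x = 5/9 - sqrt(79)/9 ≈ -0.4320, 5/9 + sqrt(79)/9 ≈ 1.5431

f''(x) = 10 - 18*x
Second-derivative test at each critical point:
  f''(-0.4320) = 17.7764 > 0 → local minimum
  f''(1.5431) = -17.7764 < 0 → local maximum

Critical points: x = 5/9 - sqrt(79)/9 ≈ -0.4320 (local minimum); x = 5/9 + sqrt(79)/9 ≈ 1.5431 (local maximum)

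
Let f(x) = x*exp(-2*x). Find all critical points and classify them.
f'(x) = (1 - 2*x)*exp(-2*x)

Solve f'(x) = 0:
  f'(x) = (1 - 2*x)·exp(-2*x) and exp(-2*x) > 0 for every x, so f'(x) = 0 ⇔ 1 - 2*x = 0.
  1 - 2*x = 0.
  ⇒ x = 1/2

f''(x) = 4*(x - 1)*exp(-2*x)
Second-derivative test at each critical point:
  f''(1/2) = -0.7358 < 0 → local maximum

Critical points: x = 1/2 (local maximum)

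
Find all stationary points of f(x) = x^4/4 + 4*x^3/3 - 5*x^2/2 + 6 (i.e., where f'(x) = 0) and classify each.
f'(x) = x*(x^2 + 4*x - 5)

Solve f'(x) = 0:
  Factor: x^3 + 4*x^2 - 5*x = x*(x - 1)*(x + 5) = 0.
  ⇒ x = -5, 0, 1

f''(x) = 3*x^2 + 8*x - 5
Second-derivative test at each critical point:
  f''(-5) = 30 > 0 → local minimum
  f''(0) = -5 < 0 → local maximum
  f''(1) = 6 > 0 → local minimum

Critical points: x = -5 (local minimum); x = 0 (local maximum); x = 1 (local minimum)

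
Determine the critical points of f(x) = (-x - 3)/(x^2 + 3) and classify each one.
f'(x) = (-x^2 + 2*x*(x + 3) - 3)/(x^2 + 3)^2

Solve f'(x) = 0:
  f'(x) = (x^2 + 6*x - 3)/(x^2 + 3)^2; the denominator is positive wherever f is defined, so f'(x) = 0 ⇔ x^2 + 6*x - 3 = 0.
  x^2 + 6*x - 3 = 0 has no rational roots; quadratic formula: x = (-6 ± √48)/2.
  ⇒ x = -2*sqrt(3) - 3 ≈ -6.4641, -3 + 2*sqrt(3) ≈ 0.4641

f''(x) = 2*(-4*x^2*(x + 3) + 3*(x + 1)*(x^2 + 3))/(x^2 + 3)^3
Second-derivative test at each critical point:
  f''(-6.4641) = -0.0035 < 0 → local maximum
  f''(0.4641) = 0.6701 > 0 → local minimum

Critical points: x = -2*sqrt(3) - 3 ≈ -6.4641 (local maximum); x = -3 + 2*sqrt(3) ≈ 0.4641 (local minimum)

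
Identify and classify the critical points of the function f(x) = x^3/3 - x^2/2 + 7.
f'(x) = x*(x - 1)

Solve f'(x) = 0:
  Factor: x^2 - x = x*(x - 1) = 0.
  ⇒ x = 0, 1

f''(x) = 2*x - 1
Second-derivative test at each critical point:
  f''(0) = -1 < 0 → local maximum
  f''(1) = 1 > 0 → local minimum

Critical points: x = 0 (local maximum); x = 1 (local minimum)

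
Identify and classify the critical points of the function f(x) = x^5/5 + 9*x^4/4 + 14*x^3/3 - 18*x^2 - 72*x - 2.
f'(x) = x^4 + 9*x^3 + 14*x^2 - 36*x - 72

Solve f'(x) = 0:
  Factor: x^4 + 9*x^3 + 14*x^2 - 36*x - 72 = (x - 2)*(x + 2)*(x + 3)*(x + 6) = 0.
  ⇒ x = -6, -3, -2, 2

f''(x) = 4*x^3 + 27*x^2 + 28*x - 36
Second-derivative test at each critical point:
  f''(-6) = -96 < 0 → local maximum
  f''(-3) = 15 > 0 → local minimum
  f''(-2) = -16 < 0 → local maximum
  f''(2) = 160 > 0 → local minimum

Critical points: x = -6 (local maximum); x = -3 (local minimum); x = -2 (local maximum); x = 2 (local minimum)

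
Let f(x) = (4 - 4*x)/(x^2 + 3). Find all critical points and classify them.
f'(x) = 4*(-x^2 + 2*x*(x - 1) - 3)/(x^2 + 3)^2

Solve f'(x) = 0:
  f'(x) = 4*(x - 3)*(x + 1)/(x^2 + 3)^2; the denominator is positive wherever f is defined, so f'(x) = 0 ⇔ 4*x^2 - 8*x - 12 = 0.
  Factor: 4*x^2 - 8*x - 12 = 4*(x - 3)*(x + 1) = 0.
  ⇒ x = -1, 3

f''(x) = 8*(4*x^2*(1 - x) + (3*x - 1)*(x^2 + 3))/(x^2 + 3)^3
Second-derivative test at each critical point:
  f''(-1) = -1 < 0 → local maximum
  f''(3) = 1/9 > 0 → local minimum

Critical points: x = -1 (local maximum); x = 3 (local minimum)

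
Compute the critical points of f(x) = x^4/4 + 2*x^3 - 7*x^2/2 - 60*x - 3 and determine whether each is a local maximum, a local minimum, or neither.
f'(x) = x^3 + 6*x^2 - 7*x - 60

Solve f'(x) = 0:
  Factor: x^3 + 6*x^2 - 7*x - 60 = (x - 3)*(x + 4)*(x + 5) = 0.
  ⇒ x = -5, -4, 3

f''(x) = 3*x^2 + 12*x - 7
Second-derivative test at each critical point:
  f''(-5) = 8 > 0 → local minimum
  f''(-4) = -7 < 0 → local maximum
  f''(3) = 56 > 0 → local minimum

Critical points: x = -5 (local minimum); x = -4 (local maximum); x = 3 (local minimum)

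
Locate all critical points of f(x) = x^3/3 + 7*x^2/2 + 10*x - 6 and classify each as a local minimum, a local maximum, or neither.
f'(x) = x^2 + 7*x + 10

Solve f'(x) = 0:
  Factor: x^2 + 7*x + 10 = (x + 2)*(x + 5) = 0.
  ⇒ x = -5, -2

f''(x) = 2*x + 7
Second-derivative test at each critical point:
  f''(-5) = -3 < 0 → local maximum
  f''(-2) = 3 > 0 → local minimum

Critical points: x = -5 (local maximum); x = -2 (local minimum)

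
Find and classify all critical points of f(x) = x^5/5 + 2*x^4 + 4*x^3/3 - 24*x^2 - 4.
f'(x) = x*(x^3 + 8*x^2 + 4*x - 48)

Solve f'(x) = 0:
  Factor: x^4 + 8*x^3 + 4*x^2 - 48*x = x*(x - 2)*(x + 4)*(x + 6) = 0.
  ⇒ x = -6, -4, 0, 2

f''(x) = 4*x^3 + 24*x^2 + 8*x - 48
Second-derivative test at each critical point:
  f''(-6) = -96 < 0 → local maximum
  f''(-4) = 48 > 0 → local minimum
  f''(0) = -48 < 0 → local maximum
  f''(2) = 96 > 0 → local minimum

Critical points: x = -6 (local maximum); x = -4 (local minimum); x = 0 (local maximum); x = 2 (local minimum)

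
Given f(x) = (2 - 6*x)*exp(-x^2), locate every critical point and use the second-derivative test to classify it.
f'(x) = 2*(2*x*(3*x - 1) - 3)*exp(-x^2)

Solve f'(x) = 0:
  f'(x) = (12*x^2 - 4*x - 6)·exp(-x^2) and exp(-x^2) > 0 for every x, so f'(x) = 0 ⇔ 12*x^2 - 4*x - 6 = 0.
  Factor: 12*x^2 - 4*x - 6 = 2*(6*x^2 - 2*x - 3); 6*x^2 - 2*x - 3 = 0 has no rational roots; quadratic formula: x = (2 ± √76)/12.
  ⇒ x = 1/6 - sqrt(19)/6 ≈ -0.5598, 1/6 + sqrt(19)/6 ≈ 0.8931

f''(x) = 4*(2*x^2*(1 - 3*x) + 9*x - 1)*exp(-x^2)
Second-derivative test at each critical point:
  f''(-0.5598) = -12.7447 < 0 → local maximum
  f''(0.8931) = 7.8522 > 0 → local minimum

Critical points: x = 1/6 - sqrt(19)/6 ≈ -0.5598 (local maximum); x = 1/6 + sqrt(19)/6 ≈ 0.8931 (local minimum)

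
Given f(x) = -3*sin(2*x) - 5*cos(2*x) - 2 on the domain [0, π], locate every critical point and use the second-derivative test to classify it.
f'(x) = 10*sin(2*x) - 6*cos(2*x)

Solve f'(x) = 0 on [0, π]:
  f'(x) = 0 ⇔ -3*cos(2*x) = -5*sin(2*x) ⇔ tan(2*x) = 3/5, i.e. 2*x = arctan(3/5) + nπ; keep the solutions lying in [0, π].
  ⇒ x = atan(3/5)/2 ≈ 0.2702, atan(3/5)/2 + pi/2 ≈ 1.8410

f''(x) = 12*sin(2*x) + 20*cos(2*x)
Second-derivative test at each critical point:
  f''(0.2702) = 23.3238 > 0 → local minimum
  f''(1.8410) = -23.3238 < 0 → local maximum

Critical points: x = atan(3/5)/2 ≈ 0.2702 (local minimum); x = atan(3/5)/2 + pi/2 ≈ 1.8410 (local maximum)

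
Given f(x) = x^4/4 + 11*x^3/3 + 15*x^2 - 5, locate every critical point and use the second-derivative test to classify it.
f'(x) = x*(x^2 + 11*x + 30)

Solve f'(x) = 0:
  Factor: x^3 + 11*x^2 + 30*x = x*(x + 5)*(x + 6) = 0.
  ⇒ x = -6, -5, 0

f''(x) = 3*x^2 + 22*x + 30
Second-derivative test at each critical point:
  f''(-6) = 6 > 0 → local minimum
  f''(-5) = -5 < 0 → local maximum
  f''(0) = 30 > 0 → local minimum

Critical points: x = -6 (local minimum); x = -5 (local maximum); x = 0 (local minimum)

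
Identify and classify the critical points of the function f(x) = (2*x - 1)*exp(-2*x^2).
f'(x) = 2*(-2*x*(2*x - 1) + 1)*exp(-2*x^2)

Solve f'(x) = 0:
  f'(x) = (-8*x^2 + 4*x + 2)·exp(-2*x^2) and exp(-2*x^2) > 0 for every x, so f'(x) = 0 ⇔ -8*x^2 + 4*x + 2 = 0.
  Factor: -8*x^2 + 4*x + 2 = -2*(4*x^2 - 2*x - 1); 4*x^2 - 2*x - 1 = 0 has no rational roots; quadratic formula: x = (2 ± √20)/8.
  ⇒ x = 1/4 - sqrt(5)/4 ≈ -0.3090, 1/4 + sqrt(5)/4 ≈ 0.8090

f''(x) = 4*(4*x^2*(2*x - 1) - 6*x + 1)*exp(-2*x^2)
Second-derivative test at each critical point:
  f''(-0.3090) = 7.3893 > 0 → local minimum
  f''(0.8090) = -2.4157 < 0 → local maximum

Critical points: x = 1/4 - sqrt(5)/4 ≈ -0.3090 (local minimum); x = 1/4 + sqrt(5)/4 ≈ 0.8090 (local maximum)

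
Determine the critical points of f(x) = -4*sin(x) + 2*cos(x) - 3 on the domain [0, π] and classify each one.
f'(x) = -2*sin(x) - 4*cos(x)

Solve f'(x) = 0 on [0, π]:
  f'(x) = 0 ⇔ -4*cos(x) = 2*sin(x) ⇔ tan(x) = -2, i.e. x = arctan(-2) + nπ; keep the solutions lying in [0, π].
  ⇒ x = pi - atan(2) ≈ 2.0344

f''(x) = 4*sin(x) - 2*cos(x)
Second-derivative test at each critical point:
  f''(2.0344) = 4.4721 > 0 → local minimum

Critical points: x = pi - atan(2) ≈ 2.0344 (local minimum)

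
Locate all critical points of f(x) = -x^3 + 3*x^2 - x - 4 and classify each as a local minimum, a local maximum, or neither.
f'(x) = -3*x^2 + 6*x - 1

Solve f'(x) = 0:
  3*x^2 - 6*x + 1 = 0 has no rational roots; quadratic formula: x = (6 ± √24)/6.
  ⇒ x = 1 - sqrt(6)/3 ≈ 0.1835, sqrt(6)/3 + 1 ≈ 1.8165

f''(x) = 6 - 6*x
Second-derivative test at each critical point:
  f''(0.1835) = 4.8990 > 0 → local minimum
  f''(1.8165) = -4.8990 < 0 → local maximum

Critical points: x = 1 - sqrt(6)/3 ≈ 0.1835 (local minimum); x = sqrt(6)/3 + 1 ≈ 1.8165 (local maximum)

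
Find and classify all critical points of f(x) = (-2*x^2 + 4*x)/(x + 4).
f'(x) = 2*(-x^2 - 8*x + 8)/(x^2 + 8*x + 16)

Solve f'(x) = 0:
  f'(x) = -2*(x^2 + 8*x - 8)/(x + 4)^2; the denominator is positive wherever f is defined, so f'(x) = 0 ⇔ -2*x^2 - 16*x + 16 = 0.
  Factor: -2*x^2 - 16*x + 16 = -2*(x^2 + 8*x - 8); x^2 + 8*x - 8 = 0 has no rational roots; quadratic formula: x = (-8 ± √96)/2.
  ⇒ x = -2*sqrt(6) - 4 ≈ -8.8990, -4 + 2*sqrt(6) ≈ 0.8990

f''(x) = -96/(x^3 + 12*x^2 + 48*x + 64)
Second-derivative test at each critical point:
  f''(-8.8990) = 0.8165 > 0 → local minimum
  f''(0.8990) = -0.8165 < 0 → local maximum

Critical points: x = -2*sqrt(6) - 4 ≈ -8.8990 (local minimum); x = -4 + 2*sqrt(6) ≈ 0.8990 (local maximum)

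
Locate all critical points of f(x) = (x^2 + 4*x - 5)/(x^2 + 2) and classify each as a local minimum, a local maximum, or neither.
f'(x) = 2*(-2*x^2 + 7*x + 4)/(x^4 + 4*x^2 + 4)

Solve f'(x) = 0:
  f'(x) = -2*(x - 4)*(2*x + 1)/(x^2 + 2)^2; the denominator is positive wherever f is defined, so f'(x) = 0 ⇔ -4*x^2 + 14*x + 8 = 0.
  Factor: -4*x^2 + 14*x + 8 = -2*(x - 4)*(2*x + 1) = 0.
  ⇒ x = -1/2, 4

f''(x) = 2*(4*x^3 - 21*x^2 - 24*x + 14)/(x^6 + 6*x^4 + 12*x^2 + 8)
Second-derivative test at each critical point:
  f''(-1/2) = 32/9 > 0 → local minimum
  f''(4) = -1/18 < 0 → local maximum

Critical points: x = -1/2 (local minimum); x = 4 (local maximum)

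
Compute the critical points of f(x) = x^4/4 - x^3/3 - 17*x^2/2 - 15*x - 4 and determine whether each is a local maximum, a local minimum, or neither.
f'(x) = x^3 - x^2 - 17*x - 15

Solve f'(x) = 0:
  Factor: x^3 - x^2 - 17*x - 15 = (x - 5)*(x + 1)*(x + 3) = 0.
  ⇒ x = -3, -1, 5

f''(x) = 3*x^2 - 2*x - 17
Second-derivative test at each critical point:
  f''(-3) = 16 > 0 → local minimum
  f''(-1) = -12 < 0 → local maximum
  f''(5) = 48 > 0 → local minimum

Critical points: x = -3 (local minimum); x = -1 (local maximum); x = 5 (local minimum)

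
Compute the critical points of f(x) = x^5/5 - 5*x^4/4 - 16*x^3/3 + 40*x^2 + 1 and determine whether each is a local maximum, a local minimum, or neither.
f'(x) = x*(x^3 - 5*x^2 - 16*x + 80)

Solve f'(x) = 0:
  Factor: x^4 - 5*x^3 - 16*x^2 + 80*x = x*(x - 5)*(x - 4)*(x + 4) = 0.
  ⇒ x = -4, 0, 4, 5

f''(x) = 4*x^3 - 15*x^2 - 32*x + 80
Second-derivative test at each critical point:
  f''(-4) = -288 < 0 → local maximum
  f''(0) = 80 > 0 → local minimum
  f''(4) = -32 < 0 → local maximum
  f''(5) = 45 > 0 → local minimum

Critical points: x = -4 (local maximum); x = 0 (local minimum); x = 4 (local maximum); x = 5 (local minimum)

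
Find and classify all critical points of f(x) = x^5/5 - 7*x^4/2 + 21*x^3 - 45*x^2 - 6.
f'(x) = x*(x^3 - 14*x^2 + 63*x - 90)

Solve f'(x) = 0:
  Factor: x^4 - 14*x^3 + 63*x^2 - 90*x = x*(x - 6)*(x - 5)*(x - 3) = 0.
  ⇒ x = 0, 3, 5, 6

f''(x) = 4*x^3 - 42*x^2 + 126*x - 90
Second-derivative test at each critical point:
  f''(0) = -90 < 0 → local maximum
  f''(3) = 18 > 0 → local minimum
  f''(5) = -10 < 0 → local maximum
  f''(6) = 18 > 0 → local minimum

Critical points: x = 0 (local maximum); x = 3 (local minimum); x = 5 (local maximum); x = 6 (local minimum)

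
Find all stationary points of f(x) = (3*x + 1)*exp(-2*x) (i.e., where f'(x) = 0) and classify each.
f'(x) = (1 - 6*x)*exp(-2*x)

Solve f'(x) = 0:
  f'(x) = (1 - 6*x)·exp(-2*x) and exp(-2*x) > 0 for every x, so f'(x) = 0 ⇔ 1 - 6*x = 0.
  1 - 6*x = 0.
  ⇒ x = 1/6

f''(x) = 4*(3*x - 2)*exp(-2*x)
Second-derivative test at each critical point:
  f''(1/6) = -4.2992 < 0 → local maximum

Critical points: x = 1/6 (local maximum)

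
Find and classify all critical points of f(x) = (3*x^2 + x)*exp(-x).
f'(x) = (-3*x^2 + 5*x + 1)*exp(-x)

Solve f'(x) = 0:
  f'(x) = (-3*x^2 + 5*x + 1)·exp(-x) and exp(-x) > 0 for every x, so f'(x) = 0 ⇔ -3*x^2 + 5*x + 1 = 0.
  3*x^2 - 5*x - 1 = 0 has no rational roots; quadratic formula: x = (5 ± √37)/6.
  ⇒ x = 5/6 - sqrt(37)/6 ≈ -0.1805, 5/6 + sqrt(37)/6 ≈ 1.8471

f''(x) = (3*x^2 - 11*x + 4)*exp(-x)
Second-derivative test at each critical point:
  f''(-0.1805) = 7.2857 > 0 → local minimum
  f''(1.8471) = -0.9592 < 0 → local maximum

Critical points: x = 5/6 - sqrt(37)/6 ≈ -0.1805 (local minimum); x = 5/6 + sqrt(37)/6 ≈ 1.8471 (local maximum)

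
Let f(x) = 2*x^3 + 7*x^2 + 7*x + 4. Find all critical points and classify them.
f'(x) = 6*x^2 + 14*x + 7

Solve f'(x) = 0:
  6*x^2 + 14*x + 7 = 0 has no rational roots; quadratic formula: x = (-14 ± √28)/12.
  ⇒ x = -7/6 - sqrt(7)/6 ≈ -1.6076, -7/6 + sqrt(7)/6 ≈ -0.7257

f''(x) = 12*x + 14
Second-derivative test at each critical point:
  f''(-1.6076) = -5.2915 < 0 → local maximum
  f''(-0.7257) = 5.2915 > 0 → local minimum

Critical points: x = -7/6 - sqrt(7)/6 ≈ -1.6076 (local maximum); x = -7/6 + sqrt(7)/6 ≈ -0.7257 (local minimum)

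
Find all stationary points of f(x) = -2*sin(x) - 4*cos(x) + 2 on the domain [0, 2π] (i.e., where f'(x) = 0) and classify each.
f'(x) = 4*sin(x) - 2*cos(x)

Solve f'(x) = 0 on [0, 2π]:
  f'(x) = 0 ⇔ -2*cos(x) = -4*sin(x) ⇔ tan(x) = 1/2, i.e. x = arctan(1/2) + nπ; keep the solutions lying in [0, 2π].
  ⇒ x = atan(1/2) ≈ 0.4636, atan(1/2) + pi ≈ 3.6052

f''(x) = 2*sin(x) + 4*cos(x)
Second-derivative test at each critical point:
  f''(0.4636) = 4.4721 > 0 → local minimum
  f''(3.6052) = -4.4721 < 0 → local maximum

Critical points: x = atan(1/2) ≈ 0.4636 (local minimum); x = atan(1/2) + pi ≈ 3.6052 (local maximum)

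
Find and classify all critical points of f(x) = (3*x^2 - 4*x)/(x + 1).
f'(x) = (3*x^2 + 6*x - 4)/(x^2 + 2*x + 1)

Solve f'(x) = 0:
  f'(x) = (3*x^2 + 6*x - 4)/(x + 1)^2; the denominator is positive wherever f is defined, so f'(x) = 0 ⇔ 3*x^2 + 6*x - 4 = 0.
  3*x^2 + 6*x - 4 = 0 has no rational roots; quadratic formula: x = (-6 ± √84)/6.
  ⇒ x = -sqrt(21)/3 - 1 ≈ -2.5275, -1 + sqrt(21)/3 ≈ 0.5275

f''(x) = 14/(x^3 + 3*x^2 + 3*x + 1)
Second-derivative test at each critical point:
  f''(-2.5275) = -3.9279 < 0 → local maximum
  f''(0.5275) = 3.9279 > 0 → local minimum

Critical points: x = -sqrt(21)/3 - 1 ≈ -2.5275 (local maximum); x = -1 + sqrt(21)/3 ≈ 0.5275 (local minimum)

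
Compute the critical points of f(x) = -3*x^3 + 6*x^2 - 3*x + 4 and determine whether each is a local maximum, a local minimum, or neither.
f'(x) = -9*x^2 + 12*x - 3

Solve f'(x) = 0:
  Factor: -9*x^2 + 12*x - 3 = -3*(x - 1)*(3*x - 1) = 0.
  ⇒ x = 1/3, 1

f''(x) = 12 - 18*x
Second-derivative test at each critical point:
  f''(1/3) = 6 > 0 → local minimum
  f''(1) = -6 < 0 → local maximum

Critical points: x = 1/3 (local minimum); x = 1 (local maximum)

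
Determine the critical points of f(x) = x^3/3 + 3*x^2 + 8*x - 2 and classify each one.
f'(x) = x^2 + 6*x + 8

Solve f'(x) = 0:
  Factor: x^2 + 6*x + 8 = (x + 2)*(x + 4) = 0.
  ⇒ x = -4, -2

f''(x) = 2*x + 6
Second-derivative test at each critical point:
  f''(-4) = -2 < 0 → local maximum
  f''(-2) = 2 > 0 → local minimum

Critical points: x = -4 (local maximum); x = -2 (local minimum)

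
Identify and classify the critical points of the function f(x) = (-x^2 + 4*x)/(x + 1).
f'(x) = (-x^2 - 2*x + 4)/(x^2 + 2*x + 1)

Solve f'(x) = 0:
  f'(x) = -(x^2 + 2*x - 4)/(x + 1)^2; the denominator is positive wherever f is defined, so f'(x) = 0 ⇔ -x^2 - 2*x + 4 = 0.
  x^2 + 2*x - 4 = 0 has no rational roots; quadratic formula: x = (-2 ± √20)/2.
  ⇒ x = -sqrt(5) - 1 ≈ -3.2361, -1 + sqrt(5) ≈ 1.2361

f''(x) = -10/(x^3 + 3*x^2 + 3*x + 1)
Second-derivative test at each critical point:
  f''(-3.2361) = 0.8944 > 0 → local minimum
  f''(1.2361) = -0.8944 < 0 → local maximum

Critical points: x = -sqrt(5) - 1 ≈ -3.2361 (local minimum); x = -1 + sqrt(5) ≈ 1.2361 (local maximum)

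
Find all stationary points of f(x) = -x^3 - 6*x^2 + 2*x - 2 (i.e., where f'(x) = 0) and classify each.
f'(x) = -3*x^2 - 12*x + 2

Solve f'(x) = 0:
  3*x^2 + 12*x - 2 = 0 has no rational roots; quadratic formula: x = (-12 ± √168)/6.
  ⇒ x = -sqrt(42)/3 - 2 ≈ -4.1602, -2 + sqrt(42)/3 ≈ 0.1602

f''(x) = -6*x - 12
Second-derivative test at each critical point:
  f''(-4.1602) = 12.9615 > 0 → local minimum
  f''(0.1602) = -12.9615 < 0 → local maximum

Critical points: x = -sqrt(42)/3 - 2 ≈ -4.1602 (local minimum); x = -2 + sqrt(42)/3 ≈ 0.1602 (local maximum)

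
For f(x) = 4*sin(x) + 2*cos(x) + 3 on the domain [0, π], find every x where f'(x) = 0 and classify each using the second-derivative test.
f'(x) = -2*sin(x) + 4*cos(x)

Solve f'(x) = 0 on [0, π]:
  f'(x) = 0 ⇔ 4*cos(x) = 2*sin(x) ⇔ tan(x) = 2, i.e. x = arctan(2) + nπ; keep the solutions lying in [0, π].
  ⇒ x = atan(2) ≈ 1.1071

f''(x) = -4*sin(x) - 2*cos(x)
Second-derivative test at each critical point:
  f''(1.1071) = -4.4721 < 0 → local maximum

Critical points: x = atan(2) ≈ 1.1071 (local maximum)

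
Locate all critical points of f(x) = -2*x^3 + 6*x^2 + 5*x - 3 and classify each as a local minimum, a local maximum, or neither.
f'(x) = -6*x^2 + 12*x + 5

Solve f'(x) = 0:
  6*x^2 - 12*x - 5 = 0 has no rational roots; quadratic formula: x = (12 ± √264)/12.
  ⇒ x = 1 - sqrt(66)/6 ≈ -0.3540, 1 + sqrt(66)/6 ≈ 2.3540

f''(x) = 12 - 12*x
Second-derivative test at each critical point:
  f''(-0.3540) = 16.2481 > 0 → local minimum
  f''(2.3540) = -16.2481 < 0 → local maximum

Critical points: x = 1 - sqrt(66)/6 ≈ -0.3540 (local minimum); x = 1 + sqrt(66)/6 ≈ 2.3540 (local maximum)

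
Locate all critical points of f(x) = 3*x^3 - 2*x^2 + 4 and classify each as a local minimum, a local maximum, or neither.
f'(x) = x*(9*x - 4)

Solve f'(x) = 0:
  Factor: 9*x^2 - 4*x = x*(9*x - 4) = 0.
  ⇒ x = 0, 4/9

f''(x) = 18*x - 4
Second-derivative test at each critical point:
  f''(0) = -4 < 0 → local maximum
  f''(4/9) = 4 > 0 → local minimum

Critical points: x = 0 (local maximum); x = 4/9 (local minimum)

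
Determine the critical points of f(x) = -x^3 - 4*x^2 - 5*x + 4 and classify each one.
f'(x) = -3*x^2 - 8*x - 5

Solve f'(x) = 0:
  Factor: -3*x^2 - 8*x - 5 = -(x + 1)*(3*x + 5) = 0.
  ⇒ x = -5/3, -1

f''(x) = -6*x - 8
Second-derivative test at each critical point:
  f''(-5/3) = 2 > 0 → local minimum
  f''(-1) = -2 < 0 → local maximum

Critical points: x = -5/3 (local minimum); x = -1 (local maximum)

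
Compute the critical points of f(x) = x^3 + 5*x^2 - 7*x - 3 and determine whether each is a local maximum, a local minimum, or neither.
f'(x) = 3*x^2 + 10*x - 7

Solve f'(x) = 0:
  3*x^2 + 10*x - 7 = 0 has no rational roots; quadratic formula: x = (-10 ± √184)/6.
  ⇒ x = -sqrt(46)/3 - 5/3 ≈ -3.9274, -5/3 + sqrt(46)/3 ≈ 0.5941

f''(x) = 6*x + 10
Second-derivative test at each critical point:
  f''(-3.9274) = -13.5647 < 0 → local maximum
  f''(0.5941) = 13.5647 > 0 → local minimum

Critical points: x = -sqrt(46)/3 - 5/3 ≈ -3.9274 (local maximum); x = -5/3 + sqrt(46)/3 ≈ 0.5941 (local minimum)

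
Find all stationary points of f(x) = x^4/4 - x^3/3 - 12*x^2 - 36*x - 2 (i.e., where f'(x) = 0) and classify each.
f'(x) = x^3 - x^2 - 24*x - 36

Solve f'(x) = 0:
  Factor: x^3 - x^2 - 24*x - 36 = (x - 6)*(x + 2)*(x + 3) = 0.
  ⇒ x = -3, -2, 6

f''(x) = 3*x^2 - 2*x - 24
Second-derivative test at each critical point:
  f''(-3) = 9 > 0 → local minimum
  f''(-2) = -8 < 0 → local maximum
  f''(6) = 72 > 0 → local minimum

Critical points: x = -3 (local minimum); x = -2 (local maximum); x = 6 (local minimum)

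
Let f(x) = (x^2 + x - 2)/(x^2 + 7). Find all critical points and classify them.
f'(x) = (-x^2 + 18*x + 7)/(x^4 + 14*x^2 + 49)

Solve f'(x) = 0:
  f'(x) = -(x^2 - 18*x - 7)/(x^2 + 7)^2; the denominator is positive wherever f is defined, so f'(x) = 0 ⇔ -x^2 + 18*x + 7 = 0.
  x^2 - 18*x - 7 = 0 has no rational roots; quadratic formula: x = (18 ± √352)/2.
  ⇒ x = 9 - 2*sqrt(22) ≈ -0.3808, 9 + 2*sqrt(22) ≈ 18.3808

f''(x) = 2*(x^3 - 27*x^2 - 21*x + 63)/(x^6 + 21*x^4 + 147*x^2 + 343)
Second-derivative test at each critical point:
  f''(-0.3808) = 0.3675 > 0 → local minimum
  f''(18.3808) = -1.578e-04 < 0 → local maximum

Critical points: x = 9 - 2*sqrt(22) ≈ -0.3808 (local minimum); x = 9 + 2*sqrt(22) ≈ 18.3808 (local maximum)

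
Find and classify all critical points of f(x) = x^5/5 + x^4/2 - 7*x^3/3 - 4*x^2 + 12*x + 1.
f'(x) = x^4 + 2*x^3 - 7*x^2 - 8*x + 12

Solve f'(x) = 0:
  Factor: x^4 + 2*x^3 - 7*x^2 - 8*x + 12 = (x - 2)*(x - 1)*(x + 2)*(x + 3) = 0.
  ⇒ x = -3, -2, 1, 2

f''(x) = 4*x^3 + 6*x^2 - 14*x - 8
Second-derivative test at each critical point:
  f''(-3) = -20 < 0 → local maximum
  f''(-2) = 12 > 0 → local minimum
  f''(1) = -12 < 0 → local maximum
  f''(2) = 20 > 0 → local minimum

Critical points: x = -3 (local maximum); x = -2 (local minimum); x = 1 (local maximum); x = 2 (local minimum)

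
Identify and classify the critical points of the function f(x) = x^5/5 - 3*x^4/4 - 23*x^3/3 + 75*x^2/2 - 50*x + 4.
f'(x) = x^4 - 3*x^3 - 23*x^2 + 75*x - 50

Solve f'(x) = 0:
  Factor: x^4 - 3*x^3 - 23*x^2 + 75*x - 50 = (x - 5)*(x - 2)*(x - 1)*(x + 5) = 0.
  ⇒ x = -5, 1, 2, 5

f''(x) = 4*x^3 - 9*x^2 - 46*x + 75
Second-derivative test at each critical point:
  f''(-5) = -420 < 0 → local maximum
  f''(1) = 24 > 0 → local minimum
  f''(2) = -21 < 0 → local maximum
  f''(5) = 120 > 0 → local minimum

Critical points: x = -5 (local maximum); x = 1 (local minimum); x = 2 (local maximum); x = 5 (local minimum)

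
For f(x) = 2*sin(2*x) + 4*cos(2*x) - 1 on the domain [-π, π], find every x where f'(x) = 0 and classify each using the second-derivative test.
f'(x) = -8*sin(2*x) + 4*cos(2*x)

Solve f'(x) = 0 on [-π, π]:
  f'(x) = 0 ⇔ 2*cos(2*x) = 4*sin(2*x) ⇔ tan(2*x) = 1/2, i.e. 2*x = arctan(1/2) + nπ; keep the solutions lying in [-π, π].
  ⇒ x = -pi + atan(1/2)/2 ≈ -2.9098, -pi/2 + atan(1/2)/2 ≈ -1.3390, atan(1/2)/2 ≈ 0.2318, atan(1/2)/2 + pi/2 ≈ 1.8026

f''(x) = -8*sin(2*x) - 16*cos(2*x)
Second-derivative test at each critical point:
  f''(-2.9098) = -17.8885 < 0 → local maximum
  f''(-1.3390) = 17.8885 > 0 → local minimum
  f''(0.2318) = -17.8885 < 0 → local maximum
  f''(1.8026) = 17.8885 > 0 → local minimum

Critical points: x = -pi + atan(1/2)/2 ≈ -2.9098 (local maximum); x = -pi/2 + atan(1/2)/2 ≈ -1.3390 (local minimum); x = atan(1/2)/2 ≈ 0.2318 (local maximum); x = atan(1/2)/2 + pi/2 ≈ 1.8026 (local minimum)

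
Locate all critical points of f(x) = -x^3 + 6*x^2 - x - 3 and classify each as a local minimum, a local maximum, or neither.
f'(x) = -3*x^2 + 12*x - 1

Solve f'(x) = 0:
  3*x^2 - 12*x + 1 = 0 has no rational roots; quadratic formula: x = (12 ± √132)/6.
  ⇒ x = 2 - sqrt(33)/3 ≈ 0.0851, sqrt(33)/3 + 2 ≈ 3.9149

f''(x) = 12 - 6*x
Second-derivative test at each critical point:
  f''(0.0851) = 11.4891 > 0 → local minimum
  f''(3.9149) = -11.4891 < 0 → local maximum

Critical points: x = 2 - sqrt(33)/3 ≈ 0.0851 (local minimum); x = sqrt(33)/3 + 2 ≈ 3.9149 (local maximum)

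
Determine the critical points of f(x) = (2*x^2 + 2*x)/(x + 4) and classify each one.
f'(x) = 2*(x^2 + 8*x + 4)/(x^2 + 8*x + 16)

Solve f'(x) = 0:
  f'(x) = 2*(x^2 + 8*x + 4)/(x + 4)^2; the denominator is positive wherever f is defined, so f'(x) = 0 ⇔ 2*x^2 + 16*x + 8 = 0.
  Factor: 2*x^2 + 16*x + 8 = 2*(x^2 + 8*x + 4); x^2 + 8*x + 4 = 0 has no rational roots; quadratic formula: x = (-8 ± √48)/2.
  ⇒ x = -4 - 2*sqrt(3) ≈ -7.4641, -4 + 2*sqrt(3) ≈ -0.5359

f''(x) = 48/(x^3 + 12*x^2 + 48*x + 64)
Second-derivative test at each critical point:
  f''(-7.4641) = -1.1547 < 0 → local maximum
  f''(-0.5359) = 1.1547 > 0 → local minimum

Critical points: x = -4 - 2*sqrt(3) ≈ -7.4641 (local maximum); x = -4 + 2*sqrt(3) ≈ -0.5359 (local minimum)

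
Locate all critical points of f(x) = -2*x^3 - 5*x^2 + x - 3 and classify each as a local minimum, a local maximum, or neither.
f'(x) = -6*x^2 - 10*x + 1

Solve f'(x) = 0:
  6*x^2 + 10*x - 1 = 0 has no rational roots; quadratic formula: x = (-10 ± √124)/12.
  ⇒ x = -sqrt(31)/6 - 5/6 ≈ -1.7613, -5/6 + sqrt(31)/6 ≈ 0.0946

f''(x) = -12*x - 10
Second-derivative test at each critical point:
  f''(-1.7613) = 11.1355 > 0 → local minimum
  f''(0.0946) = -11.1355 < 0 → local maximum

Critical points: x = -sqrt(31)/6 - 5/6 ≈ -1.7613 (local minimum); x = -5/6 + sqrt(31)/6 ≈ 0.0946 (local maximum)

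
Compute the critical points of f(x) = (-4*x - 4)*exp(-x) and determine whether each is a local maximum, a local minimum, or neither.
f'(x) = 4*x*exp(-x)

Solve f'(x) = 0:
  f'(x) = (4*x)·exp(-x) and exp(-x) > 0 for every x, so f'(x) = 0 ⇔ 4*x = 0.
  4*x = 0.
  ⇒ x = 0

f''(x) = 4*(1 - x)*exp(-x)
Second-derivative test at each critical point:
  f''(0) = 4 > 0 → local minimum

Critical points: x = 0 (local minimum)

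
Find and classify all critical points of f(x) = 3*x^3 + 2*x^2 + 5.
f'(x) = x*(9*x + 4)

Solve f'(x) = 0:
  Factor: 9*x^2 + 4*x = x*(9*x + 4) = 0.
  ⇒ x = -4/9, 0

f''(x) = 18*x + 4
Second-derivative test at each critical point:
  f''(-4/9) = -4 < 0 → local maximum
  f''(0) = 4 > 0 → local minimum

Critical points: x = -4/9 (local maximum); x = 0 (local minimum)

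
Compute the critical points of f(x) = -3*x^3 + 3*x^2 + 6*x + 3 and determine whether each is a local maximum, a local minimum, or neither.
f'(x) = -9*x^2 + 6*x + 6

Solve f'(x) = 0:
  Factor: -9*x^2 + 6*x + 6 = -3*(3*x^2 - 2*x - 2); 3*x^2 - 2*x - 2 = 0 has no rational roots; quadratic formula: x = (2 ± √28)/6.
  ⇒ x = 1/3 - sqrt(7)/3 ≈ -0.5486, 1/3 + sqrt(7)/3 ≈ 1.2153

f''(x) = 6 - 18*x
Second-derivative test at each critical point:
  f''(-0.5486) = 15.8745 > 0 → local minimum
  f''(1.2153) = -15.8745 < 0 → local maximum

Critical points: x = 1/3 - sqrt(7)/3 ≈ -0.5486 (local minimum); x = 1/3 + sqrt(7)/3 ≈ 1.2153 (local maximum)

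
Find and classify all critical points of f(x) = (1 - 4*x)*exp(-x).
f'(x) = (4*x - 5)*exp(-x)

Solve f'(x) = 0:
  f'(x) = (4*x - 5)·exp(-x) and exp(-x) > 0 for every x, so f'(x) = 0 ⇔ 4*x - 5 = 0.
  4*x - 5 = 0.
  ⇒ x = 5/4

f''(x) = (9 - 4*x)*exp(-x)
Second-derivative test at each critical point:
  f''(5/4) = 1.1460 > 0 → local minimum

Critical points: x = 5/4 (local minimum)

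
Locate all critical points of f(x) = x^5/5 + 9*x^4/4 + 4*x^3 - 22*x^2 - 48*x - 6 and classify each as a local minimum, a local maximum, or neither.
f'(x) = x^4 + 9*x^3 + 12*x^2 - 44*x - 48

Solve f'(x) = 0:
  Factor: x^4 + 9*x^3 + 12*x^2 - 44*x - 48 = (x - 2)*(x + 1)*(x + 4)*(x + 6) = 0.
  ⇒ x = -6, -4, -1, 2

f''(x) = 4*x^3 + 27*x^2 + 24*x - 44
Second-derivative test at each critical point:
  f''(-6) = -80 < 0 → local maximum
  f''(-4) = 36 > 0 → local minimum
  f''(-1) = -45 < 0 → local maximum
  f''(2) = 144 > 0 → local minimum

Critical points: x = -6 (local maximum); x = -4 (local minimum); x = -1 (local maximum); x = 2 (local minimum)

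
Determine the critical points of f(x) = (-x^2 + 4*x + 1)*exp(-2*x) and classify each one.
f'(x) = 2*(x^2 - 5*x + 1)*exp(-2*x)

Solve f'(x) = 0:
  f'(x) = (2*x^2 - 10*x + 2)·exp(-2*x) and exp(-2*x) > 0 for every x, so f'(x) = 0 ⇔ 2*x^2 - 10*x + 2 = 0.
  Factor: 2*x^2 - 10*x + 2 = 2*(x^2 - 5*x + 1); x^2 - 5*x + 1 = 0 has no rational roots; quadratic formula: x = (5 ± √21)/2.
  ⇒ x = 5/2 - sqrt(21)/2 ≈ 0.2087, sqrt(21)/2 + 5/2 ≈ 4.7913

f''(x) = 2*(-2*x^2 + 12*x - 7)*exp(-2*x)
Second-derivative test at each critical point:
  f''(0.2087) = -6.0375 < 0 → local maximum
  f''(4.7913) = 0.0006 > 0 → local minimum

Critical points: x = 5/2 - sqrt(21)/2 ≈ 0.2087 (local maximum); x = sqrt(21)/2 + 5/2 ≈ 4.7913 (local minimum)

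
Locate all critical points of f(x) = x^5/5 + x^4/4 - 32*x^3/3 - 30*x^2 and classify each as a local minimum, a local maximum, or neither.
f'(x) = x*(x^3 + x^2 - 32*x - 60)

Solve f'(x) = 0:
  Factor: x^4 + x^3 - 32*x^2 - 60*x = x*(x - 6)*(x + 2)*(x + 5) = 0.
  ⇒ x = -5, -2, 0, 6

f''(x) = 4*x^3 + 3*x^2 - 64*x - 60
Second-derivative test at each critical point:
  f''(-5) = -165 < 0 → local maximum
  f''(-2) = 48 > 0 → local minimum
  f''(0) = -60 < 0 → local maximum
  f''(6) = 528 > 0 → local minimum

Critical points: x = -5 (local maximum); x = -2 (local minimum); x = 0 (local maximum); x = 6 (local minimum)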